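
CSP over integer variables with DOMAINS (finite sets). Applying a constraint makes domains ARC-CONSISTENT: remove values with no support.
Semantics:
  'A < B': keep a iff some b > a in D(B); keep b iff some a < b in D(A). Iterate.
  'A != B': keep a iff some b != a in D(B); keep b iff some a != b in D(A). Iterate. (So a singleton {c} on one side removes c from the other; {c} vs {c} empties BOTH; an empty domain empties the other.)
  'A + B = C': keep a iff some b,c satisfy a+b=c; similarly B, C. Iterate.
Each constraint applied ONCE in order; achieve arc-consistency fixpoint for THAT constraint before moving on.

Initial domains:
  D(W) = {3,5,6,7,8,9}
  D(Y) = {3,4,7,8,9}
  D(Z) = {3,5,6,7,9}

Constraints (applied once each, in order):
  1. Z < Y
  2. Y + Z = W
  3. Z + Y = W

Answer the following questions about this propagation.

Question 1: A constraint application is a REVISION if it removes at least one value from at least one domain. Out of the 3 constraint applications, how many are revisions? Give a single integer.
Answer: 2

Derivation:
Constraint 1 (Z < Y) on D(Z)={3,5,6,7,9} D(Y)={3,4,7,8,9}: Z {3,5,6,7,9}->{3,5,6,7}; Y {3,4,7,8,9}->{4,7,8,9} => REVISION
Constraint 2 (Y + Z = W) on D(Y)={4,7,8,9} D(Z)={3,5,6,7} D(W)={3,5,6,7,8,9}: Y {4,7,8,9}->{4}; Z {3,5,6,7}->{3,5}; W {3,5,6,7,8,9}->{7,9} => REVISION
Constraint 3 (Z + Y = W) on D(Z)={3,5} D(Y)={4} D(W)={7,9}: no change => not a revision
Total revisions = 2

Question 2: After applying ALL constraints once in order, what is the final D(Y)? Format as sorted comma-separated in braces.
Constraint 1 (Z < Y) on D(Z)={3,5,6,7,9} D(Y)={3,4,7,8,9}: Z {3,5,6,7,9}->{3,5,6,7}; Y {3,4,7,8,9}->{4,7,8,9}
Constraint 2 (Y + Z = W) on D(Y)={4,7,8,9} D(Z)={3,5,6,7} D(W)={3,5,6,7,8,9}: Y {4,7,8,9}->{4}; Z {3,5,6,7}->{3,5}; W {3,5,6,7,8,9}->{7,9}
Constraint 3 (Z + Y = W) on D(Z)={3,5} D(Y)={4} D(W)={7,9}: no change
So after all 3 constraints: D(Y) = {4}

Answer: {4}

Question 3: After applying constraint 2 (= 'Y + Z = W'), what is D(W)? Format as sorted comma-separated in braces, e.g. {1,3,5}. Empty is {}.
Constraint 1 (Z < Y) on D(Z)={3,5,6,7,9} D(Y)={3,4,7,8,9}: Z {3,5,6,7,9}->{3,5,6,7}; Y {3,4,7,8,9}->{4,7,8,9}
Constraint 2 (Y + Z = W) on D(Y)={4,7,8,9} D(Z)={3,5,6,7} D(W)={3,5,6,7,8,9}: Y {4,7,8,9}->{4}; Z {3,5,6,7}->{3,5}; W {3,5,6,7,8,9}->{7,9}
So after constraint 2: D(W) = {7,9}

Answer: {7,9}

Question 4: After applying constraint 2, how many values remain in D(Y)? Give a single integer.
Answer: 1

Derivation:
Constraint 1 (Z < Y) on D(Z)={3,5,6,7,9} D(Y)={3,4,7,8,9}: Z {3,5,6,7,9}->{3,5,6,7}; Y {3,4,7,8,9}->{4,7,8,9}
Constraint 2 (Y + Z = W) on D(Y)={4,7,8,9} D(Z)={3,5,6,7} D(W)={3,5,6,7,8,9}: Y {4,7,8,9}->{4}; Z {3,5,6,7}->{3,5}; W {3,5,6,7,8,9}->{7,9}
So after constraint 2: D(Y)={4}, size = 1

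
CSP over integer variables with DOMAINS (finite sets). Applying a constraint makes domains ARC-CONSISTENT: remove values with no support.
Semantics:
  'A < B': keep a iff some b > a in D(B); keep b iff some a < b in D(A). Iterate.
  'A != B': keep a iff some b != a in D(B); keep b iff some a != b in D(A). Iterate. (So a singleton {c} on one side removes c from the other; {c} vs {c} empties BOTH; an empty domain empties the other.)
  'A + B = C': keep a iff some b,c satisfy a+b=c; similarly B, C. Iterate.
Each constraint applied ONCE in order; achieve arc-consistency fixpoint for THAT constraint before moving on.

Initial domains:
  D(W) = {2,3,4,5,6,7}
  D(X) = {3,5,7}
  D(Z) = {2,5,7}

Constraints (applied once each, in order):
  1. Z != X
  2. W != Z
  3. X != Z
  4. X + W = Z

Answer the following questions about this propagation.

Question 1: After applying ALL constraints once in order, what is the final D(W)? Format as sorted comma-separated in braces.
Constraint 1 (Z != X) on D(Z)={2,5,7} D(X)={3,5,7}: no change
Constraint 2 (W != Z) on D(W)={2,3,4,5,6,7} D(Z)={2,5,7}: no change
Constraint 3 (X != Z) on D(X)={3,5,7} D(Z)={2,5,7}: no change
Constraint 4 (X + W = Z) on D(X)={3,5,7} D(W)={2,3,4,5,6,7} D(Z)={2,5,7}: X {3,5,7}->{3,5}; W {2,3,4,5,6,7}->{2,4}; Z {2,5,7}->{5,7}
So after all 4 constraints: D(W) = {2,4}

Answer: {2,4}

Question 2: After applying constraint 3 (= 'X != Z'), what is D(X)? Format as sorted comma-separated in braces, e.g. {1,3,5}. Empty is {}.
Constraint 1 (Z != X) on D(Z)={2,5,7} D(X)={3,5,7}: no change
Constraint 2 (W != Z) on D(W)={2,3,4,5,6,7} D(Z)={2,5,7}: no change
Constraint 3 (X != Z) on D(X)={3,5,7} D(Z)={2,5,7}: no change
So after constraint 3: D(X) = {3,5,7}

Answer: {3,5,7}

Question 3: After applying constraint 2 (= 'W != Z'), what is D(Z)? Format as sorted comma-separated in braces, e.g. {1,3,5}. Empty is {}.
Answer: {2,5,7}

Derivation:
Constraint 1 (Z != X) on D(Z)={2,5,7} D(X)={3,5,7}: no change
Constraint 2 (W != Z) on D(W)={2,3,4,5,6,7} D(Z)={2,5,7}: no change
So after constraint 2: D(Z) = {2,5,7}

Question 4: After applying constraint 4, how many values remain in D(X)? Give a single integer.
Constraint 1 (Z != X) on D(Z)={2,5,7} D(X)={3,5,7}: no change
Constraint 2 (W != Z) on D(W)={2,3,4,5,6,7} D(Z)={2,5,7}: no change
Constraint 3 (X != Z) on D(X)={3,5,7} D(Z)={2,5,7}: no change
Constraint 4 (X + W = Z) on D(X)={3,5,7} D(W)={2,3,4,5,6,7} D(Z)={2,5,7}: X {3,5,7}->{3,5}; W {2,3,4,5,6,7}->{2,4}; Z {2,5,7}->{5,7}
So after constraint 4: D(X)={3,5}, size = 2

Answer: 2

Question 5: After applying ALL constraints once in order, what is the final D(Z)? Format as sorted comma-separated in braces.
Constraint 1 (Z != X) on D(Z)={2,5,7} D(X)={3,5,7}: no change
Constraint 2 (W != Z) on D(W)={2,3,4,5,6,7} D(Z)={2,5,7}: no change
Constraint 3 (X != Z) on D(X)={3,5,7} D(Z)={2,5,7}: no change
Constraint 4 (X + W = Z) on D(X)={3,5,7} D(W)={2,3,4,5,6,7} D(Z)={2,5,7}: X {3,5,7}->{3,5}; W {2,3,4,5,6,7}->{2,4}; Z {2,5,7}->{5,7}
So after all 4 constraints: D(Z) = {5,7}

Answer: {5,7}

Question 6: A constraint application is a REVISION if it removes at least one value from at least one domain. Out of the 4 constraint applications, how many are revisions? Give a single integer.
Answer: 1

Derivation:
Constraint 1 (Z != X) on D(Z)={2,5,7} D(X)={3,5,7}: no change => not a revision
Constraint 2 (W != Z) on D(W)={2,3,4,5,6,7} D(Z)={2,5,7}: no change => not a revision
Constraint 3 (X != Z) on D(X)={3,5,7} D(Z)={2,5,7}: no change => not a revision
Constraint 4 (X + W = Z) on D(X)={3,5,7} D(W)={2,3,4,5,6,7} D(Z)={2,5,7}: X {3,5,7}->{3,5}; W {2,3,4,5,6,7}->{2,4}; Z {2,5,7}->{5,7} => REVISION
Total revisions = 1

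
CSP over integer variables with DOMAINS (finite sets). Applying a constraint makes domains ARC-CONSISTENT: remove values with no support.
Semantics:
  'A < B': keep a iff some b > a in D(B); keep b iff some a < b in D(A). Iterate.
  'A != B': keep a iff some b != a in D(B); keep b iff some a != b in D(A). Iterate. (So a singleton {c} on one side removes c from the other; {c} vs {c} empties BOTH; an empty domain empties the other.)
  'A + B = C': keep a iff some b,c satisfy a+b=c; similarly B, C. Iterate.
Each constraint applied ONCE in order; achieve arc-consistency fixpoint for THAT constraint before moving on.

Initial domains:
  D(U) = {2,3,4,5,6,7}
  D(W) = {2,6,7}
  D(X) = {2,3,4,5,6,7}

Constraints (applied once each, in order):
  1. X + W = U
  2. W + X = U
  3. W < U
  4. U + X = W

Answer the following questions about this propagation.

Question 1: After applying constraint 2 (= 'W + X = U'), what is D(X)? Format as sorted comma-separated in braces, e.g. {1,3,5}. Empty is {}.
Answer: {2,3,4,5}

Derivation:
Constraint 1 (X + W = U) on D(X)={2,3,4,5,6,7} D(W)={2,6,7} D(U)={2,3,4,5,6,7}: X {2,3,4,5,6,7}->{2,3,4,5}; W {2,6,7}->{2}; U {2,3,4,5,6,7}->{4,5,6,7}
Constraint 2 (W + X = U) on D(W)={2} D(X)={2,3,4,5} D(U)={4,5,6,7}: no change
So after constraint 2: D(X) = {2,3,4,5}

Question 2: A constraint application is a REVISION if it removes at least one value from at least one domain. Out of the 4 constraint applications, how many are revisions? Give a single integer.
Answer: 2

Derivation:
Constraint 1 (X + W = U) on D(X)={2,3,4,5,6,7} D(W)={2,6,7} D(U)={2,3,4,5,6,7}: X {2,3,4,5,6,7}->{2,3,4,5}; W {2,6,7}->{2}; U {2,3,4,5,6,7}->{4,5,6,7} => REVISION
Constraint 2 (W + X = U) on D(W)={2} D(X)={2,3,4,5} D(U)={4,5,6,7}: no change => not a revision
Constraint 3 (W < U) on D(W)={2} D(U)={4,5,6,7}: no change => not a revision
Constraint 4 (U + X = W) on D(U)={4,5,6,7} D(X)={2,3,4,5} D(W)={2}: U {4,5,6,7}->{}; X {2,3,4,5}->{}; W {2}->{} => REVISION
Total revisions = 2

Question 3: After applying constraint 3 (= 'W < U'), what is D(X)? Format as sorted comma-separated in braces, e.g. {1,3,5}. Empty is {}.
Answer: {2,3,4,5}

Derivation:
Constraint 1 (X + W = U) on D(X)={2,3,4,5,6,7} D(W)={2,6,7} D(U)={2,3,4,5,6,7}: X {2,3,4,5,6,7}->{2,3,4,5}; W {2,6,7}->{2}; U {2,3,4,5,6,7}->{4,5,6,7}
Constraint 2 (W + X = U) on D(W)={2} D(X)={2,3,4,5} D(U)={4,5,6,7}: no change
Constraint 3 (W < U) on D(W)={2} D(U)={4,5,6,7}: no change
So after constraint 3: D(X) = {2,3,4,5}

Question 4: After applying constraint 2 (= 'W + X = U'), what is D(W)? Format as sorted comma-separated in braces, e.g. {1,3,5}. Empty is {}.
Answer: {2}

Derivation:
Constraint 1 (X + W = U) on D(X)={2,3,4,5,6,7} D(W)={2,6,7} D(U)={2,3,4,5,6,7}: X {2,3,4,5,6,7}->{2,3,4,5}; W {2,6,7}->{2}; U {2,3,4,5,6,7}->{4,5,6,7}
Constraint 2 (W + X = U) on D(W)={2} D(X)={2,3,4,5} D(U)={4,5,6,7}: no change
So after constraint 2: D(W) = {2}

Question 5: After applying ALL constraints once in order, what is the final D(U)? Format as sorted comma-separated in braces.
Answer: {}

Derivation:
Constraint 1 (X + W = U) on D(X)={2,3,4,5,6,7} D(W)={2,6,7} D(U)={2,3,4,5,6,7}: X {2,3,4,5,6,7}->{2,3,4,5}; W {2,6,7}->{2}; U {2,3,4,5,6,7}->{4,5,6,7}
Constraint 2 (W + X = U) on D(W)={2} D(X)={2,3,4,5} D(U)={4,5,6,7}: no change
Constraint 3 (W < U) on D(W)={2} D(U)={4,5,6,7}: no change
Constraint 4 (U + X = W) on D(U)={4,5,6,7} D(X)={2,3,4,5} D(W)={2}: U {4,5,6,7}->{}; X {2,3,4,5}->{}; W {2}->{}
So after all 4 constraints: D(U) = {}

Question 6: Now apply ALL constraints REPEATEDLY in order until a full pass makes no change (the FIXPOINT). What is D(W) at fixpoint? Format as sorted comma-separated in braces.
Answer: {}

Derivation:
pass 0 (initial): D(W)={2,6,7}
pass 1: U {2,3,4,5,6,7}->{}; W {2,6,7}->{}; X {2,3,4,5,6,7}->{}
pass 2: no change
Fixpoint after 2 passes: D(W) = {}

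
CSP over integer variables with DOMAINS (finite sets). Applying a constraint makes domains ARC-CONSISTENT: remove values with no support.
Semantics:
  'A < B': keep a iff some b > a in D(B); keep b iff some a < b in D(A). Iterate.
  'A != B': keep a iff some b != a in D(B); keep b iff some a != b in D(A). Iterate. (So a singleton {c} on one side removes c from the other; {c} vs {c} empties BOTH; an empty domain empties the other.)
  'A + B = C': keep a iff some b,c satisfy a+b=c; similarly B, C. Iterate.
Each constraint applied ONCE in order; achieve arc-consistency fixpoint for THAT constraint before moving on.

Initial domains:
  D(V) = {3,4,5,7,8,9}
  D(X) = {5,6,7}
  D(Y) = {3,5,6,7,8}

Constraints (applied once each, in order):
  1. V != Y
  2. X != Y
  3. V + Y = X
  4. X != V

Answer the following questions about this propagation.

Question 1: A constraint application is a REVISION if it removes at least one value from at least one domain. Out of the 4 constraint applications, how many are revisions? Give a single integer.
Constraint 1 (V != Y) on D(V)={3,4,5,7,8,9} D(Y)={3,5,6,7,8}: no change => not a revision
Constraint 2 (X != Y) on D(X)={5,6,7} D(Y)={3,5,6,7,8}: no change => not a revision
Constraint 3 (V + Y = X) on D(V)={3,4,5,7,8,9} D(Y)={3,5,6,7,8} D(X)={5,6,7}: V {3,4,5,7,8,9}->{3,4}; Y {3,5,6,7,8}->{3}; X {5,6,7}->{6,7} => REVISION
Constraint 4 (X != V) on D(X)={6,7} D(V)={3,4}: no change => not a revision
Total revisions = 1

Answer: 1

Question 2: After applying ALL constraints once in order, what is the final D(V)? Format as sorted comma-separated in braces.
Answer: {3,4}

Derivation:
Constraint 1 (V != Y) on D(V)={3,4,5,7,8,9} D(Y)={3,5,6,7,8}: no change
Constraint 2 (X != Y) on D(X)={5,6,7} D(Y)={3,5,6,7,8}: no change
Constraint 3 (V + Y = X) on D(V)={3,4,5,7,8,9} D(Y)={3,5,6,7,8} D(X)={5,6,7}: V {3,4,5,7,8,9}->{3,4}; Y {3,5,6,7,8}->{3}; X {5,6,7}->{6,7}
Constraint 4 (X != V) on D(X)={6,7} D(V)={3,4}: no change
So after all 4 constraints: D(V) = {3,4}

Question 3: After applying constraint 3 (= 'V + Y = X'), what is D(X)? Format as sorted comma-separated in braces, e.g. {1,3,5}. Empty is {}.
Answer: {6,7}

Derivation:
Constraint 1 (V != Y) on D(V)={3,4,5,7,8,9} D(Y)={3,5,6,7,8}: no change
Constraint 2 (X != Y) on D(X)={5,6,7} D(Y)={3,5,6,7,8}: no change
Constraint 3 (V + Y = X) on D(V)={3,4,5,7,8,9} D(Y)={3,5,6,7,8} D(X)={5,6,7}: V {3,4,5,7,8,9}->{3,4}; Y {3,5,6,7,8}->{3}; X {5,6,7}->{6,7}
So after constraint 3: D(X) = {6,7}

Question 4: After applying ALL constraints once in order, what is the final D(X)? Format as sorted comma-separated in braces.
Answer: {6,7}

Derivation:
Constraint 1 (V != Y) on D(V)={3,4,5,7,8,9} D(Y)={3,5,6,7,8}: no change
Constraint 2 (X != Y) on D(X)={5,6,7} D(Y)={3,5,6,7,8}: no change
Constraint 3 (V + Y = X) on D(V)={3,4,5,7,8,9} D(Y)={3,5,6,7,8} D(X)={5,6,7}: V {3,4,5,7,8,9}->{3,4}; Y {3,5,6,7,8}->{3}; X {5,6,7}->{6,7}
Constraint 4 (X != V) on D(X)={6,7} D(V)={3,4}: no change
So after all 4 constraints: D(X) = {6,7}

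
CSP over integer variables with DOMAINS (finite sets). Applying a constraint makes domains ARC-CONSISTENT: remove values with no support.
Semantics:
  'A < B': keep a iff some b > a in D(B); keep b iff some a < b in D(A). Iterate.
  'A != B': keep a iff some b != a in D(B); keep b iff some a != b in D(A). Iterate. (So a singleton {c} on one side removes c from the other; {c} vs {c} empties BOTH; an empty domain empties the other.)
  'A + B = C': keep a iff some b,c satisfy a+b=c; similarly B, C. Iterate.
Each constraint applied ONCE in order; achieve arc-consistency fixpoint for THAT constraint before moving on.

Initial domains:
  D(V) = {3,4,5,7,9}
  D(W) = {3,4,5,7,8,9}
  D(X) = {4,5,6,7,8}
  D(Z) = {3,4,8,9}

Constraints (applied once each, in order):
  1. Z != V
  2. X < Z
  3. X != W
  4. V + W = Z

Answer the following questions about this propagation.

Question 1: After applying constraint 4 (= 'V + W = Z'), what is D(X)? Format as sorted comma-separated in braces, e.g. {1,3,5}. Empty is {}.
Answer: {4,5,6,7,8}

Derivation:
Constraint 1 (Z != V) on D(Z)={3,4,8,9} D(V)={3,4,5,7,9}: no change
Constraint 2 (X < Z) on D(X)={4,5,6,7,8} D(Z)={3,4,8,9}: Z {3,4,8,9}->{8,9}
Constraint 3 (X != W) on D(X)={4,5,6,7,8} D(W)={3,4,5,7,8,9}: no change
Constraint 4 (V + W = Z) on D(V)={3,4,5,7,9} D(W)={3,4,5,7,8,9} D(Z)={8,9}: V {3,4,5,7,9}->{3,4,5}; W {3,4,5,7,8,9}->{3,4,5}
So after constraint 4: D(X) = {4,5,6,7,8}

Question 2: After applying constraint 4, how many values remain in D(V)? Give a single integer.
Answer: 3

Derivation:
Constraint 1 (Z != V) on D(Z)={3,4,8,9} D(V)={3,4,5,7,9}: no change
Constraint 2 (X < Z) on D(X)={4,5,6,7,8} D(Z)={3,4,8,9}: Z {3,4,8,9}->{8,9}
Constraint 3 (X != W) on D(X)={4,5,6,7,8} D(W)={3,4,5,7,8,9}: no change
Constraint 4 (V + W = Z) on D(V)={3,4,5,7,9} D(W)={3,4,5,7,8,9} D(Z)={8,9}: V {3,4,5,7,9}->{3,4,5}; W {3,4,5,7,8,9}->{3,4,5}
So after constraint 4: D(V)={3,4,5}, size = 3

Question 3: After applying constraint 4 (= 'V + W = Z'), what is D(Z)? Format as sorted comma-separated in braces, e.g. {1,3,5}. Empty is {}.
Constraint 1 (Z != V) on D(Z)={3,4,8,9} D(V)={3,4,5,7,9}: no change
Constraint 2 (X < Z) on D(X)={4,5,6,7,8} D(Z)={3,4,8,9}: Z {3,4,8,9}->{8,9}
Constraint 3 (X != W) on D(X)={4,5,6,7,8} D(W)={3,4,5,7,8,9}: no change
Constraint 4 (V + W = Z) on D(V)={3,4,5,7,9} D(W)={3,4,5,7,8,9} D(Z)={8,9}: V {3,4,5,7,9}->{3,4,5}; W {3,4,5,7,8,9}->{3,4,5}
So after constraint 4: D(Z) = {8,9}

Answer: {8,9}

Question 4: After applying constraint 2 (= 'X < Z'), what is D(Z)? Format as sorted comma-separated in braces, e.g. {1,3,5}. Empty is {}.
Answer: {8,9}

Derivation:
Constraint 1 (Z != V) on D(Z)={3,4,8,9} D(V)={3,4,5,7,9}: no change
Constraint 2 (X < Z) on D(X)={4,5,6,7,8} D(Z)={3,4,8,9}: Z {3,4,8,9}->{8,9}
So after constraint 2: D(Z) = {8,9}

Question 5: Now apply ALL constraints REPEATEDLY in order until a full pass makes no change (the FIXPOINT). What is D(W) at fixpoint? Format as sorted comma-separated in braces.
pass 0 (initial): D(W)={3,4,5,7,8,9}
pass 1: V {3,4,5,7,9}->{3,4,5}; W {3,4,5,7,8,9}->{3,4,5}; Z {3,4,8,9}->{8,9}
pass 2: no change
Fixpoint after 2 passes: D(W) = {3,4,5}

Answer: {3,4,5}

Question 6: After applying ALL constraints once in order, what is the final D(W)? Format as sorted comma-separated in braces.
Answer: {3,4,5}

Derivation:
Constraint 1 (Z != V) on D(Z)={3,4,8,9} D(V)={3,4,5,7,9}: no change
Constraint 2 (X < Z) on D(X)={4,5,6,7,8} D(Z)={3,4,8,9}: Z {3,4,8,9}->{8,9}
Constraint 3 (X != W) on D(X)={4,5,6,7,8} D(W)={3,4,5,7,8,9}: no change
Constraint 4 (V + W = Z) on D(V)={3,4,5,7,9} D(W)={3,4,5,7,8,9} D(Z)={8,9}: V {3,4,5,7,9}->{3,4,5}; W {3,4,5,7,8,9}->{3,4,5}
So after all 4 constraints: D(W) = {3,4,5}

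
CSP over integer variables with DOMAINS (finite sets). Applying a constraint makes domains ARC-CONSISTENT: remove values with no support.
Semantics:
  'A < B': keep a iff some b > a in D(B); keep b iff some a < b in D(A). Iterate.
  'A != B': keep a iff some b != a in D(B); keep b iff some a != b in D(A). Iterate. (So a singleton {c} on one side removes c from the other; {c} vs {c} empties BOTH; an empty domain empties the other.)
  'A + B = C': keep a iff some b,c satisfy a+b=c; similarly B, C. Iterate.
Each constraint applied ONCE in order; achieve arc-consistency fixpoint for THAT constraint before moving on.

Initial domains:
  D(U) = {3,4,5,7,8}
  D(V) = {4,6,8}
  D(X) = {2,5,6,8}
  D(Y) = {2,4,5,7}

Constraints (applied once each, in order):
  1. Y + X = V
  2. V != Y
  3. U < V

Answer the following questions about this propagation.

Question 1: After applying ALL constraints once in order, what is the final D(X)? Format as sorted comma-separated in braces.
Constraint 1 (Y + X = V) on D(Y)={2,4,5,7} D(X)={2,5,6,8} D(V)={4,6,8}: Y {2,4,5,7}->{2,4}; X {2,5,6,8}->{2,6}
Constraint 2 (V != Y) on D(V)={4,6,8} D(Y)={2,4}: no change
Constraint 3 (U < V) on D(U)={3,4,5,7,8} D(V)={4,6,8}: U {3,4,5,7,8}->{3,4,5,7}
So after all 3 constraints: D(X) = {2,6}

Answer: {2,6}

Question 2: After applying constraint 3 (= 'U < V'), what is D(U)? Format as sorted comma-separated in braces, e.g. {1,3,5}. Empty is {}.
Constraint 1 (Y + X = V) on D(Y)={2,4,5,7} D(X)={2,5,6,8} D(V)={4,6,8}: Y {2,4,5,7}->{2,4}; X {2,5,6,8}->{2,6}
Constraint 2 (V != Y) on D(V)={4,6,8} D(Y)={2,4}: no change
Constraint 3 (U < V) on D(U)={3,4,5,7,8} D(V)={4,6,8}: U {3,4,5,7,8}->{3,4,5,7}
So after constraint 3: D(U) = {3,4,5,7}

Answer: {3,4,5,7}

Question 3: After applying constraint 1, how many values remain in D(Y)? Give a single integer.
Constraint 1 (Y + X = V) on D(Y)={2,4,5,7} D(X)={2,5,6,8} D(V)={4,6,8}: Y {2,4,5,7}->{2,4}; X {2,5,6,8}->{2,6}
So after constraint 1: D(Y)={2,4}, size = 2

Answer: 2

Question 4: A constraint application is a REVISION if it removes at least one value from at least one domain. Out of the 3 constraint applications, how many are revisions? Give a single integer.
Answer: 2

Derivation:
Constraint 1 (Y + X = V) on D(Y)={2,4,5,7} D(X)={2,5,6,8} D(V)={4,6,8}: Y {2,4,5,7}->{2,4}; X {2,5,6,8}->{2,6} => REVISION
Constraint 2 (V != Y) on D(V)={4,6,8} D(Y)={2,4}: no change => not a revision
Constraint 3 (U < V) on D(U)={3,4,5,7,8} D(V)={4,6,8}: U {3,4,5,7,8}->{3,4,5,7} => REVISION
Total revisions = 2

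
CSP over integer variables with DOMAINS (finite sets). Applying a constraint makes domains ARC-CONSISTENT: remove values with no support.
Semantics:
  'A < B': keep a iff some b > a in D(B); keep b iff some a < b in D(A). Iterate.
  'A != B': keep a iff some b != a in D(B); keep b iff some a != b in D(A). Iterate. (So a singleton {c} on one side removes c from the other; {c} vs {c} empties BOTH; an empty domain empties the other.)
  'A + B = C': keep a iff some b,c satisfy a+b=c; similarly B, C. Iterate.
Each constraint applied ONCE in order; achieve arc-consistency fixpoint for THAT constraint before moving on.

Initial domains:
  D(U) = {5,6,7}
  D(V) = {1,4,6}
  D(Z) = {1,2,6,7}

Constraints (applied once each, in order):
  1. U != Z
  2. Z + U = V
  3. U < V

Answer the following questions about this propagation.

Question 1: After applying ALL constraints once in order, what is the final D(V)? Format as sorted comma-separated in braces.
Constraint 1 (U != Z) on D(U)={5,6,7} D(Z)={1,2,6,7}: no change
Constraint 2 (Z + U = V) on D(Z)={1,2,6,7} D(U)={5,6,7} D(V)={1,4,6}: Z {1,2,6,7}->{1}; U {5,6,7}->{5}; V {1,4,6}->{6}
Constraint 3 (U < V) on D(U)={5} D(V)={6}: no change
So after all 3 constraints: D(V) = {6}

Answer: {6}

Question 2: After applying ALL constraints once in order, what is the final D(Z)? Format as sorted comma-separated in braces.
Answer: {1}

Derivation:
Constraint 1 (U != Z) on D(U)={5,6,7} D(Z)={1,2,6,7}: no change
Constraint 2 (Z + U = V) on D(Z)={1,2,6,7} D(U)={5,6,7} D(V)={1,4,6}: Z {1,2,6,7}->{1}; U {5,6,7}->{5}; V {1,4,6}->{6}
Constraint 3 (U < V) on D(U)={5} D(V)={6}: no change
So after all 3 constraints: D(Z) = {1}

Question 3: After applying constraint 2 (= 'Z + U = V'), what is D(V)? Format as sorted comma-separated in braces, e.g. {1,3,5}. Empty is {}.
Constraint 1 (U != Z) on D(U)={5,6,7} D(Z)={1,2,6,7}: no change
Constraint 2 (Z + U = V) on D(Z)={1,2,6,7} D(U)={5,6,7} D(V)={1,4,6}: Z {1,2,6,7}->{1}; U {5,6,7}->{5}; V {1,4,6}->{6}
So after constraint 2: D(V) = {6}

Answer: {6}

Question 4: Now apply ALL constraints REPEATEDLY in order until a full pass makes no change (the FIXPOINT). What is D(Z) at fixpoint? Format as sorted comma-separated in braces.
pass 0 (initial): D(Z)={1,2,6,7}
pass 1: U {5,6,7}->{5}; V {1,4,6}->{6}; Z {1,2,6,7}->{1}
pass 2: no change
Fixpoint after 2 passes: D(Z) = {1}

Answer: {1}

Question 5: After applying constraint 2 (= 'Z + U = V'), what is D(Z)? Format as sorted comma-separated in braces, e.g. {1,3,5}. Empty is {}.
Answer: {1}

Derivation:
Constraint 1 (U != Z) on D(U)={5,6,7} D(Z)={1,2,6,7}: no change
Constraint 2 (Z + U = V) on D(Z)={1,2,6,7} D(U)={5,6,7} D(V)={1,4,6}: Z {1,2,6,7}->{1}; U {5,6,7}->{5}; V {1,4,6}->{6}
So after constraint 2: D(Z) = {1}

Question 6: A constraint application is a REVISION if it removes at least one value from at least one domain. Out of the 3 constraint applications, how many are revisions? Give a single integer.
Constraint 1 (U != Z) on D(U)={5,6,7} D(Z)={1,2,6,7}: no change => not a revision
Constraint 2 (Z + U = V) on D(Z)={1,2,6,7} D(U)={5,6,7} D(V)={1,4,6}: Z {1,2,6,7}->{1}; U {5,6,7}->{5}; V {1,4,6}->{6} => REVISION
Constraint 3 (U < V) on D(U)={5} D(V)={6}: no change => not a revision
Total revisions = 1

Answer: 1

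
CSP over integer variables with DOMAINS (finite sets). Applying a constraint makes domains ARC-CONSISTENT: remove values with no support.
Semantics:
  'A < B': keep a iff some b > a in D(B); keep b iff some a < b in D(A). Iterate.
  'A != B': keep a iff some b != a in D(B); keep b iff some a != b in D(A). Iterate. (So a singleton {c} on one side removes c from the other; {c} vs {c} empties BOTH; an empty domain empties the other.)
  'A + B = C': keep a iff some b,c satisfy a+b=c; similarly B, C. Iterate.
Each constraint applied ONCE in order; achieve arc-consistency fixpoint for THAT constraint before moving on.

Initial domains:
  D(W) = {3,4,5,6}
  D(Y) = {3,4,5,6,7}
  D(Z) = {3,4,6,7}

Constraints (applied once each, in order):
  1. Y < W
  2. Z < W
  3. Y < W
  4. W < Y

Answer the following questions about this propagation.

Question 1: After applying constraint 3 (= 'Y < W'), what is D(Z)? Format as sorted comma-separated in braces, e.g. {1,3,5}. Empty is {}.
Answer: {3,4}

Derivation:
Constraint 1 (Y < W) on D(Y)={3,4,5,6,7} D(W)={3,4,5,6}: Y {3,4,5,6,7}->{3,4,5}; W {3,4,5,6}->{4,5,6}
Constraint 2 (Z < W) on D(Z)={3,4,6,7} D(W)={4,5,6}: Z {3,4,6,7}->{3,4}
Constraint 3 (Y < W) on D(Y)={3,4,5} D(W)={4,5,6}: no change
So after constraint 3: D(Z) = {3,4}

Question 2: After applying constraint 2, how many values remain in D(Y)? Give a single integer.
Constraint 1 (Y < W) on D(Y)={3,4,5,6,7} D(W)={3,4,5,6}: Y {3,4,5,6,7}->{3,4,5}; W {3,4,5,6}->{4,5,6}
Constraint 2 (Z < W) on D(Z)={3,4,6,7} D(W)={4,5,6}: Z {3,4,6,7}->{3,4}
So after constraint 2: D(Y)={3,4,5}, size = 3

Answer: 3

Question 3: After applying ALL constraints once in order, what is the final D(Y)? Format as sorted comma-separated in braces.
Answer: {5}

Derivation:
Constraint 1 (Y < W) on D(Y)={3,4,5,6,7} D(W)={3,4,5,6}: Y {3,4,5,6,7}->{3,4,5}; W {3,4,5,6}->{4,5,6}
Constraint 2 (Z < W) on D(Z)={3,4,6,7} D(W)={4,5,6}: Z {3,4,6,7}->{3,4}
Constraint 3 (Y < W) on D(Y)={3,4,5} D(W)={4,5,6}: no change
Constraint 4 (W < Y) on D(W)={4,5,6} D(Y)={3,4,5}: W {4,5,6}->{4}; Y {3,4,5}->{5}
So after all 4 constraints: D(Y) = {5}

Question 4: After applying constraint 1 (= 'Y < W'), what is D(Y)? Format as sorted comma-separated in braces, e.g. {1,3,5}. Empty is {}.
Answer: {3,4,5}

Derivation:
Constraint 1 (Y < W) on D(Y)={3,4,5,6,7} D(W)={3,4,5,6}: Y {3,4,5,6,7}->{3,4,5}; W {3,4,5,6}->{4,5,6}
So after constraint 1: D(Y) = {3,4,5}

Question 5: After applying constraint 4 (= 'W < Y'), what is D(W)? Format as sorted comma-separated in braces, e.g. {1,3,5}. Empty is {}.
Answer: {4}

Derivation:
Constraint 1 (Y < W) on D(Y)={3,4,5,6,7} D(W)={3,4,5,6}: Y {3,4,5,6,7}->{3,4,5}; W {3,4,5,6}->{4,5,6}
Constraint 2 (Z < W) on D(Z)={3,4,6,7} D(W)={4,5,6}: Z {3,4,6,7}->{3,4}
Constraint 3 (Y < W) on D(Y)={3,4,5} D(W)={4,5,6}: no change
Constraint 4 (W < Y) on D(W)={4,5,6} D(Y)={3,4,5}: W {4,5,6}->{4}; Y {3,4,5}->{5}
So after constraint 4: D(W) = {4}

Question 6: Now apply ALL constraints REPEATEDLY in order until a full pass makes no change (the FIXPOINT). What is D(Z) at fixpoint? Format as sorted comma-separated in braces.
pass 0 (initial): D(Z)={3,4,6,7}
pass 1: W {3,4,5,6}->{4}; Y {3,4,5,6,7}->{5}; Z {3,4,6,7}->{3,4}
pass 2: W {4}->{}; Y {5}->{}; Z {3,4}->{}
pass 3: no change
Fixpoint after 3 passes: D(Z) = {}

Answer: {}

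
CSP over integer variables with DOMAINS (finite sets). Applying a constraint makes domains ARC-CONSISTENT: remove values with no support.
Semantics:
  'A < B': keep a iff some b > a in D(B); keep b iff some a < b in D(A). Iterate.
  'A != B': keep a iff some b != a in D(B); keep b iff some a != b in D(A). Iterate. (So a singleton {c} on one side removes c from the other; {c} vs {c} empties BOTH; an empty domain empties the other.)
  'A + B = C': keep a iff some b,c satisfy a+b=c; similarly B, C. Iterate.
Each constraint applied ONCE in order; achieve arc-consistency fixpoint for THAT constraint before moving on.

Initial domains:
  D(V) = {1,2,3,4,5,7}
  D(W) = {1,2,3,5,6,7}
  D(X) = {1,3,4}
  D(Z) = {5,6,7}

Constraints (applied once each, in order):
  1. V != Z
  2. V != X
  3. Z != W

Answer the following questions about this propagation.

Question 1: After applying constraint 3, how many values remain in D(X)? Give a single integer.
Constraint 1 (V != Z) on D(V)={1,2,3,4,5,7} D(Z)={5,6,7}: no change
Constraint 2 (V != X) on D(V)={1,2,3,4,5,7} D(X)={1,3,4}: no change
Constraint 3 (Z != W) on D(Z)={5,6,7} D(W)={1,2,3,5,6,7}: no change
So after constraint 3: D(X)={1,3,4}, size = 3

Answer: 3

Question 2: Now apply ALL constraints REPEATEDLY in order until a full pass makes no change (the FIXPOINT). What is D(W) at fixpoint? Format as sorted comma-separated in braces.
Answer: {1,2,3,5,6,7}

Derivation:
pass 0 (initial): D(W)={1,2,3,5,6,7}
pass 1: no change
Fixpoint after 1 passes: D(W) = {1,2,3,5,6,7}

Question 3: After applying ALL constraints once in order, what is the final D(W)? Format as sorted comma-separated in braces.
Answer: {1,2,3,5,6,7}

Derivation:
Constraint 1 (V != Z) on D(V)={1,2,3,4,5,7} D(Z)={5,6,7}: no change
Constraint 2 (V != X) on D(V)={1,2,3,4,5,7} D(X)={1,3,4}: no change
Constraint 3 (Z != W) on D(Z)={5,6,7} D(W)={1,2,3,5,6,7}: no change
So after all 3 constraints: D(W) = {1,2,3,5,6,7}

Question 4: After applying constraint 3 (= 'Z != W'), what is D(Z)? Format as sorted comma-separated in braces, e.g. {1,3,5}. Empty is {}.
Constraint 1 (V != Z) on D(V)={1,2,3,4,5,7} D(Z)={5,6,7}: no change
Constraint 2 (V != X) on D(V)={1,2,3,4,5,7} D(X)={1,3,4}: no change
Constraint 3 (Z != W) on D(Z)={5,6,7} D(W)={1,2,3,5,6,7}: no change
So after constraint 3: D(Z) = {5,6,7}

Answer: {5,6,7}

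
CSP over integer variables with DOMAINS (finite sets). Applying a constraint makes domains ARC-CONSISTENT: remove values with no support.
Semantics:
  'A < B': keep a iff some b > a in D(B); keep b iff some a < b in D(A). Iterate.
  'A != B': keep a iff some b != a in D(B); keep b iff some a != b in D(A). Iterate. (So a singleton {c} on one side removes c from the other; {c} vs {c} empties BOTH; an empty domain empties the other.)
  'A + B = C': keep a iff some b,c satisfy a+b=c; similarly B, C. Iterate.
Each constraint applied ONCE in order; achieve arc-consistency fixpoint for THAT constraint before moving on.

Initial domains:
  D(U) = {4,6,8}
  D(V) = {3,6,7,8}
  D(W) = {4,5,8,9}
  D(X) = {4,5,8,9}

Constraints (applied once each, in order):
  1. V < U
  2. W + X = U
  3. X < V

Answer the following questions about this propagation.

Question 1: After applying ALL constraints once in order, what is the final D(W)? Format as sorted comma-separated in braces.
Constraint 1 (V < U) on D(V)={3,6,7,8} D(U)={4,6,8}: V {3,6,7,8}->{3,6,7}
Constraint 2 (W + X = U) on D(W)={4,5,8,9} D(X)={4,5,8,9} D(U)={4,6,8}: W {4,5,8,9}->{4}; X {4,5,8,9}->{4}; U {4,6,8}->{8}
Constraint 3 (X < V) on D(X)={4} D(V)={3,6,7}: V {3,6,7}->{6,7}
So after all 3 constraints: D(W) = {4}

Answer: {4}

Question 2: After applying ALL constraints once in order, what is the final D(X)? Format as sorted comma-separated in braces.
Answer: {4}

Derivation:
Constraint 1 (V < U) on D(V)={3,6,7,8} D(U)={4,6,8}: V {3,6,7,8}->{3,6,7}
Constraint 2 (W + X = U) on D(W)={4,5,8,9} D(X)={4,5,8,9} D(U)={4,6,8}: W {4,5,8,9}->{4}; X {4,5,8,9}->{4}; U {4,6,8}->{8}
Constraint 3 (X < V) on D(X)={4} D(V)={3,6,7}: V {3,6,7}->{6,7}
So after all 3 constraints: D(X) = {4}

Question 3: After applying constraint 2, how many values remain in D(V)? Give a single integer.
Constraint 1 (V < U) on D(V)={3,6,7,8} D(U)={4,6,8}: V {3,6,7,8}->{3,6,7}
Constraint 2 (W + X = U) on D(W)={4,5,8,9} D(X)={4,5,8,9} D(U)={4,6,8}: W {4,5,8,9}->{4}; X {4,5,8,9}->{4}; U {4,6,8}->{8}
So after constraint 2: D(V)={3,6,7}, size = 3

Answer: 3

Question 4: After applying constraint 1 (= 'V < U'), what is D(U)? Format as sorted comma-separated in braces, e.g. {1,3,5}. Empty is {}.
Answer: {4,6,8}

Derivation:
Constraint 1 (V < U) on D(V)={3,6,7,8} D(U)={4,6,8}: V {3,6,7,8}->{3,6,7}
So after constraint 1: D(U) = {4,6,8}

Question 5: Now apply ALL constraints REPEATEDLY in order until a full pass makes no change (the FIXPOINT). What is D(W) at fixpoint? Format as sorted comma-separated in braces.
pass 0 (initial): D(W)={4,5,8,9}
pass 1: U {4,6,8}->{8}; V {3,6,7,8}->{6,7}; W {4,5,8,9}->{4}; X {4,5,8,9}->{4}
pass 2: no change
Fixpoint after 2 passes: D(W) = {4}

Answer: {4}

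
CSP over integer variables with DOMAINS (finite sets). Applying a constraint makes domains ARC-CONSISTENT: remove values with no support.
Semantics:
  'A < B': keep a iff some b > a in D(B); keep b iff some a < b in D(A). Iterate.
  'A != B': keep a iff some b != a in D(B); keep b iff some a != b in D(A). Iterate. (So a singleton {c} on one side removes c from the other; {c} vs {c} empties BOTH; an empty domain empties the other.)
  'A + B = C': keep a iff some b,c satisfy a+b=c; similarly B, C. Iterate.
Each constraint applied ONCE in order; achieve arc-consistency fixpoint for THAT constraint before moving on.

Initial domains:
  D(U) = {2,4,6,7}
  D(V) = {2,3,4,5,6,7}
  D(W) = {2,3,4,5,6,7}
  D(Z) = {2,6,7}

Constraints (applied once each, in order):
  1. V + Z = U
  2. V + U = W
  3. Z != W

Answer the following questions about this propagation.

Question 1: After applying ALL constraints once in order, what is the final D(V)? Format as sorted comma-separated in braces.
Answer: {2}

Derivation:
Constraint 1 (V + Z = U) on D(V)={2,3,4,5,6,7} D(Z)={2,6,7} D(U)={2,4,6,7}: V {2,3,4,5,6,7}->{2,4,5}; Z {2,6,7}->{2}; U {2,4,6,7}->{4,6,7}
Constraint 2 (V + U = W) on D(V)={2,4,5} D(U)={4,6,7} D(W)={2,3,4,5,6,7}: V {2,4,5}->{2}; U {4,6,7}->{4}; W {2,3,4,5,6,7}->{6}
Constraint 3 (Z != W) on D(Z)={2} D(W)={6}: no change
So after all 3 constraints: D(V) = {2}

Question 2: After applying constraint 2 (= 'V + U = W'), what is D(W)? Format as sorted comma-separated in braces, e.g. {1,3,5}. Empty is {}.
Answer: {6}

Derivation:
Constraint 1 (V + Z = U) on D(V)={2,3,4,5,6,7} D(Z)={2,6,7} D(U)={2,4,6,7}: V {2,3,4,5,6,7}->{2,4,5}; Z {2,6,7}->{2}; U {2,4,6,7}->{4,6,7}
Constraint 2 (V + U = W) on D(V)={2,4,5} D(U)={4,6,7} D(W)={2,3,4,5,6,7}: V {2,4,5}->{2}; U {4,6,7}->{4}; W {2,3,4,5,6,7}->{6}
So after constraint 2: D(W) = {6}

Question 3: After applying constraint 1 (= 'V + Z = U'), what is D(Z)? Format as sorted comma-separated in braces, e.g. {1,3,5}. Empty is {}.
Constraint 1 (V + Z = U) on D(V)={2,3,4,5,6,7} D(Z)={2,6,7} D(U)={2,4,6,7}: V {2,3,4,5,6,7}->{2,4,5}; Z {2,6,7}->{2}; U {2,4,6,7}->{4,6,7}
So after constraint 1: D(Z) = {2}

Answer: {2}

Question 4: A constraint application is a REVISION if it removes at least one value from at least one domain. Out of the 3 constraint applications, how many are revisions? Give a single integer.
Constraint 1 (V + Z = U) on D(V)={2,3,4,5,6,7} D(Z)={2,6,7} D(U)={2,4,6,7}: V {2,3,4,5,6,7}->{2,4,5}; Z {2,6,7}->{2}; U {2,4,6,7}->{4,6,7} => REVISION
Constraint 2 (V + U = W) on D(V)={2,4,5} D(U)={4,6,7} D(W)={2,3,4,5,6,7}: V {2,4,5}->{2}; U {4,6,7}->{4}; W {2,3,4,5,6,7}->{6} => REVISION
Constraint 3 (Z != W) on D(Z)={2} D(W)={6}: no change => not a revision
Total revisions = 2

Answer: 2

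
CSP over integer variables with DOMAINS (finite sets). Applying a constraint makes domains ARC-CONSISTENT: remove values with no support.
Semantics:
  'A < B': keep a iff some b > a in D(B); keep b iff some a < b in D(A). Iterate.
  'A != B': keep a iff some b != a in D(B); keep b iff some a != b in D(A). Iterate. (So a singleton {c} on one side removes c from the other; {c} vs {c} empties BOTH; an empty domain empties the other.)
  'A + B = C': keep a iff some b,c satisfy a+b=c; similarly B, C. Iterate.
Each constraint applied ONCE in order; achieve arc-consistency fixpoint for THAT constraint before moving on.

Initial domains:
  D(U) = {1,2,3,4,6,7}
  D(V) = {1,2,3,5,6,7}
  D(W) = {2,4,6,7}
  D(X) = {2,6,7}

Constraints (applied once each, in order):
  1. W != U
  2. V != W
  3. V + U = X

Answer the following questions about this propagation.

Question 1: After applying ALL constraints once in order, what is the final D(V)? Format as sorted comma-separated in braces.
Answer: {1,2,3,5,6}

Derivation:
Constraint 1 (W != U) on D(W)={2,4,6,7} D(U)={1,2,3,4,6,7}: no change
Constraint 2 (V != W) on D(V)={1,2,3,5,6,7} D(W)={2,4,6,7}: no change
Constraint 3 (V + U = X) on D(V)={1,2,3,5,6,7} D(U)={1,2,3,4,6,7} D(X)={2,6,7}: V {1,2,3,5,6,7}->{1,2,3,5,6}; U {1,2,3,4,6,7}->{1,2,3,4,6}
So after all 3 constraints: D(V) = {1,2,3,5,6}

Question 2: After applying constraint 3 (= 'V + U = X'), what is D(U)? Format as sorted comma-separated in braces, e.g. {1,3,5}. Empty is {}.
Answer: {1,2,3,4,6}

Derivation:
Constraint 1 (W != U) on D(W)={2,4,6,7} D(U)={1,2,3,4,6,7}: no change
Constraint 2 (V != W) on D(V)={1,2,3,5,6,7} D(W)={2,4,6,7}: no change
Constraint 3 (V + U = X) on D(V)={1,2,3,5,6,7} D(U)={1,2,3,4,6,7} D(X)={2,6,7}: V {1,2,3,5,6,7}->{1,2,3,5,6}; U {1,2,3,4,6,7}->{1,2,3,4,6}
So after constraint 3: D(U) = {1,2,3,4,6}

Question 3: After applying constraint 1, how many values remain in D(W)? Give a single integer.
Constraint 1 (W != U) on D(W)={2,4,6,7} D(U)={1,2,3,4,6,7}: no change
So after constraint 1: D(W)={2,4,6,7}, size = 4

Answer: 4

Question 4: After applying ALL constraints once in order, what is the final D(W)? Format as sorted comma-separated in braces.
Constraint 1 (W != U) on D(W)={2,4,6,7} D(U)={1,2,3,4,6,7}: no change
Constraint 2 (V != W) on D(V)={1,2,3,5,6,7} D(W)={2,4,6,7}: no change
Constraint 3 (V + U = X) on D(V)={1,2,3,5,6,7} D(U)={1,2,3,4,6,7} D(X)={2,6,7}: V {1,2,3,5,6,7}->{1,2,3,5,6}; U {1,2,3,4,6,7}->{1,2,3,4,6}
So after all 3 constraints: D(W) = {2,4,6,7}

Answer: {2,4,6,7}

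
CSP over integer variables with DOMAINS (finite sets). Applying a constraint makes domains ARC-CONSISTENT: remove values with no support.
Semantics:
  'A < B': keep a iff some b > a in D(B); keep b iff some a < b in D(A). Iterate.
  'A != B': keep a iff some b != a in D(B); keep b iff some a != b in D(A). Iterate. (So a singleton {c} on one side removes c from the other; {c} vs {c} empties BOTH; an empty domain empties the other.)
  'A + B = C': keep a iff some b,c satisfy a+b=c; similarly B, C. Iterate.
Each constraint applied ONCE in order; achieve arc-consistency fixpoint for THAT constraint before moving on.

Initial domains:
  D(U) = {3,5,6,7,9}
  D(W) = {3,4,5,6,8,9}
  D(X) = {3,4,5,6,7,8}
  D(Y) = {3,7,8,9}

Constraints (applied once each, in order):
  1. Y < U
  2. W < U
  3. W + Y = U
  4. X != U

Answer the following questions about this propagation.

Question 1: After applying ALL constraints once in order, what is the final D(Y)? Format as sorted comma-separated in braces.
Answer: {3}

Derivation:
Constraint 1 (Y < U) on D(Y)={3,7,8,9} D(U)={3,5,6,7,9}: Y {3,7,8,9}->{3,7,8}; U {3,5,6,7,9}->{5,6,7,9}
Constraint 2 (W < U) on D(W)={3,4,5,6,8,9} D(U)={5,6,7,9}: W {3,4,5,6,8,9}->{3,4,5,6,8}
Constraint 3 (W + Y = U) on D(W)={3,4,5,6,8} D(Y)={3,7,8} D(U)={5,6,7,9}: W {3,4,5,6,8}->{3,4,6}; Y {3,7,8}->{3}; U {5,6,7,9}->{6,7,9}
Constraint 4 (X != U) on D(X)={3,4,5,6,7,8} D(U)={6,7,9}: no change
So after all 4 constraints: D(Y) = {3}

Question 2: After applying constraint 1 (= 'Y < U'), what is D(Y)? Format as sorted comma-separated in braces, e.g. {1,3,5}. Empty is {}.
Constraint 1 (Y < U) on D(Y)={3,7,8,9} D(U)={3,5,6,7,9}: Y {3,7,8,9}->{3,7,8}; U {3,5,6,7,9}->{5,6,7,9}
So after constraint 1: D(Y) = {3,7,8}

Answer: {3,7,8}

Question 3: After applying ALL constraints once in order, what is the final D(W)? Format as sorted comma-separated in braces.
Constraint 1 (Y < U) on D(Y)={3,7,8,9} D(U)={3,5,6,7,9}: Y {3,7,8,9}->{3,7,8}; U {3,5,6,7,9}->{5,6,7,9}
Constraint 2 (W < U) on D(W)={3,4,5,6,8,9} D(U)={5,6,7,9}: W {3,4,5,6,8,9}->{3,4,5,6,8}
Constraint 3 (W + Y = U) on D(W)={3,4,5,6,8} D(Y)={3,7,8} D(U)={5,6,7,9}: W {3,4,5,6,8}->{3,4,6}; Y {3,7,8}->{3}; U {5,6,7,9}->{6,7,9}
Constraint 4 (X != U) on D(X)={3,4,5,6,7,8} D(U)={6,7,9}: no change
So after all 4 constraints: D(W) = {3,4,6}

Answer: {3,4,6}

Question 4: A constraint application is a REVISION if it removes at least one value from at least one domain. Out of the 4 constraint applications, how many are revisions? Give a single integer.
Answer: 3

Derivation:
Constraint 1 (Y < U) on D(Y)={3,7,8,9} D(U)={3,5,6,7,9}: Y {3,7,8,9}->{3,7,8}; U {3,5,6,7,9}->{5,6,7,9} => REVISION
Constraint 2 (W < U) on D(W)={3,4,5,6,8,9} D(U)={5,6,7,9}: W {3,4,5,6,8,9}->{3,4,5,6,8} => REVISION
Constraint 3 (W + Y = U) on D(W)={3,4,5,6,8} D(Y)={3,7,8} D(U)={5,6,7,9}: W {3,4,5,6,8}->{3,4,6}; Y {3,7,8}->{3}; U {5,6,7,9}->{6,7,9} => REVISION
Constraint 4 (X != U) on D(X)={3,4,5,6,7,8} D(U)={6,7,9}: no change => not a revision
Total revisions = 3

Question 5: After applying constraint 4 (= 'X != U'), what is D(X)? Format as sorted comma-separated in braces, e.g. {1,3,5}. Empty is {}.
Constraint 1 (Y < U) on D(Y)={3,7,8,9} D(U)={3,5,6,7,9}: Y {3,7,8,9}->{3,7,8}; U {3,5,6,7,9}->{5,6,7,9}
Constraint 2 (W < U) on D(W)={3,4,5,6,8,9} D(U)={5,6,7,9}: W {3,4,5,6,8,9}->{3,4,5,6,8}
Constraint 3 (W + Y = U) on D(W)={3,4,5,6,8} D(Y)={3,7,8} D(U)={5,6,7,9}: W {3,4,5,6,8}->{3,4,6}; Y {3,7,8}->{3}; U {5,6,7,9}->{6,7,9}
Constraint 4 (X != U) on D(X)={3,4,5,6,7,8} D(U)={6,7,9}: no change
So after constraint 4: D(X) = {3,4,5,6,7,8}

Answer: {3,4,5,6,7,8}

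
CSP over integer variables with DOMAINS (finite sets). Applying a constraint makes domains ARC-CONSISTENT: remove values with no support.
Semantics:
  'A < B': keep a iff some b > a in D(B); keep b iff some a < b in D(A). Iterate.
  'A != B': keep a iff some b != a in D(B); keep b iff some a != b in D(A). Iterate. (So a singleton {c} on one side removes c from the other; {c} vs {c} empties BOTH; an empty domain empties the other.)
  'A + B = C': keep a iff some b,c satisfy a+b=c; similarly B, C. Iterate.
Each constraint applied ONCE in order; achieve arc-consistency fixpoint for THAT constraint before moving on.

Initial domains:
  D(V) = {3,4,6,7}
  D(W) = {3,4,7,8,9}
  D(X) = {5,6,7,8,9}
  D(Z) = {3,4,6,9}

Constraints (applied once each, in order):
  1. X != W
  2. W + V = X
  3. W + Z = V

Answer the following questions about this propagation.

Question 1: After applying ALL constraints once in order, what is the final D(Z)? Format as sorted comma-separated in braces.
Answer: {3}

Derivation:
Constraint 1 (X != W) on D(X)={5,6,7,8,9} D(W)={3,4,7,8,9}: no change
Constraint 2 (W + V = X) on D(W)={3,4,7,8,9} D(V)={3,4,6,7} D(X)={5,6,7,8,9}: W {3,4,7,8,9}->{3,4}; V {3,4,6,7}->{3,4,6}; X {5,6,7,8,9}->{6,7,8,9}
Constraint 3 (W + Z = V) on D(W)={3,4} D(Z)={3,4,6,9} D(V)={3,4,6}: W {3,4}->{3}; Z {3,4,6,9}->{3}; V {3,4,6}->{6}
So after all 3 constraints: D(Z) = {3}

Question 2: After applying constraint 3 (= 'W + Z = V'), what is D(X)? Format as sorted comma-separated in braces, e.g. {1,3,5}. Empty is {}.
Answer: {6,7,8,9}

Derivation:
Constraint 1 (X != W) on D(X)={5,6,7,8,9} D(W)={3,4,7,8,9}: no change
Constraint 2 (W + V = X) on D(W)={3,4,7,8,9} D(V)={3,4,6,7} D(X)={5,6,7,8,9}: W {3,4,7,8,9}->{3,4}; V {3,4,6,7}->{3,4,6}; X {5,6,7,8,9}->{6,7,8,9}
Constraint 3 (W + Z = V) on D(W)={3,4} D(Z)={3,4,6,9} D(V)={3,4,6}: W {3,4}->{3}; Z {3,4,6,9}->{3}; V {3,4,6}->{6}
So after constraint 3: D(X) = {6,7,8,9}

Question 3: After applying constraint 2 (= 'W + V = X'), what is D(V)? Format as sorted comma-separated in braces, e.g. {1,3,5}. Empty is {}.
Constraint 1 (X != W) on D(X)={5,6,7,8,9} D(W)={3,4,7,8,9}: no change
Constraint 2 (W + V = X) on D(W)={3,4,7,8,9} D(V)={3,4,6,7} D(X)={5,6,7,8,9}: W {3,4,7,8,9}->{3,4}; V {3,4,6,7}->{3,4,6}; X {5,6,7,8,9}->{6,7,8,9}
So after constraint 2: D(V) = {3,4,6}

Answer: {3,4,6}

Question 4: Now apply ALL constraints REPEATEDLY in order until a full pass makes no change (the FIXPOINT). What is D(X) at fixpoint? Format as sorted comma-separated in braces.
Answer: {9}

Derivation:
pass 0 (initial): D(X)={5,6,7,8,9}
pass 1: V {3,4,6,7}->{6}; W {3,4,7,8,9}->{3}; X {5,6,7,8,9}->{6,7,8,9}; Z {3,4,6,9}->{3}
pass 2: X {6,7,8,9}->{9}
pass 3: no change
Fixpoint after 3 passes: D(X) = {9}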